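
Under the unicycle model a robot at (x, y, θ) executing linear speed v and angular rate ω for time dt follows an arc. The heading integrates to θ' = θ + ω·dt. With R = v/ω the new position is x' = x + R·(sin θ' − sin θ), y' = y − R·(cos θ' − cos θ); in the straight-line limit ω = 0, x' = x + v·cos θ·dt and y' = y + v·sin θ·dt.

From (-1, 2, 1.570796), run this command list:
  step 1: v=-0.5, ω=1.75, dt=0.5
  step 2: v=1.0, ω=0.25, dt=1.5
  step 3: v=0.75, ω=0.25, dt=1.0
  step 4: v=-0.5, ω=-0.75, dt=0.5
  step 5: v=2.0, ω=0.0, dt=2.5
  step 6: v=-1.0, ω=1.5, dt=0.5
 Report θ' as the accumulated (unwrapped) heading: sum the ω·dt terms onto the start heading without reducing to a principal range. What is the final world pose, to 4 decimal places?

step 1: θ'=2.4458 (R=-0.2857) → pose (-0.8974, 1.7807, 2.4458)
step 2: θ'=2.8208 (R=4.0000) → pose (-2.2001, 2.5065, 2.8208)
step 3: θ'=3.0708 (R=3.0000) → pose (-2.9339, 2.6520, 3.0708)
step 4: θ'=2.6958 (R=0.6667) → pose (-2.6936, 2.5885, 2.6958)
step 5: θ'=2.6958 (straight) → pose (-7.2049, 4.7444, 2.6958)
step 6: θ'=3.4458 (R=-0.6667) → pose (-6.7178, 4.7099, 3.4458)

(-6.7178, 4.7099, 3.4458)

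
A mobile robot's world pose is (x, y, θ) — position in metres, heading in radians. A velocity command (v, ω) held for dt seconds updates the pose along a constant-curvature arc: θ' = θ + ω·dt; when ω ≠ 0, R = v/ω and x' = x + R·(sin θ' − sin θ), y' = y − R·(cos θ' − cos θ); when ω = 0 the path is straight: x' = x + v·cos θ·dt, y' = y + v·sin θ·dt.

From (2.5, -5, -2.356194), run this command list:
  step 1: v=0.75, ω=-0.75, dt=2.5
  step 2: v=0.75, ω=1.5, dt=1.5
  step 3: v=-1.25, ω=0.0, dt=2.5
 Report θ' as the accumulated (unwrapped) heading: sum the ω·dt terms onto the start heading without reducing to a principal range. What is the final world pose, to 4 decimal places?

(1.2515, -1.9222, -1.9812)

step 1: θ'=-4.2312 (R=-1.0000) → pose (0.9065, -4.7557, -4.2312)
step 2: θ'=-1.9812 (R=0.5000) → pose (0.0047, -4.7877, -1.9812)
step 3: θ'=-1.9812 (straight) → pose (1.2515, -1.9222, -1.9812)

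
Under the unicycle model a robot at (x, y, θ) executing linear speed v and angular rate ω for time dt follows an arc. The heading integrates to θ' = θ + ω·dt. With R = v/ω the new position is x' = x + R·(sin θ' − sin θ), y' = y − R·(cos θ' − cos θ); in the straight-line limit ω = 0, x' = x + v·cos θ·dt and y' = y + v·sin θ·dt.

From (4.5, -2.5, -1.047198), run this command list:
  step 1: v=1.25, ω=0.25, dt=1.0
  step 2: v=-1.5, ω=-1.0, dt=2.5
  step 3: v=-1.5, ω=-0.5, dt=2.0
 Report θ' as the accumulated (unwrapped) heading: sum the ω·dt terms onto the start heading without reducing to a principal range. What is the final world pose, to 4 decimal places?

(8.8389, -2.7173, -4.2972)

step 1: θ'=-0.7972 (R=5.0000) → pose (5.2531, -3.4936, -0.7972)
step 2: θ'=-3.2972 (R=1.5000) → pose (6.5587, -0.9636, -3.2972)
step 3: θ'=-4.2972 (R=3.0000) → pose (8.8389, -2.7173, -4.2972)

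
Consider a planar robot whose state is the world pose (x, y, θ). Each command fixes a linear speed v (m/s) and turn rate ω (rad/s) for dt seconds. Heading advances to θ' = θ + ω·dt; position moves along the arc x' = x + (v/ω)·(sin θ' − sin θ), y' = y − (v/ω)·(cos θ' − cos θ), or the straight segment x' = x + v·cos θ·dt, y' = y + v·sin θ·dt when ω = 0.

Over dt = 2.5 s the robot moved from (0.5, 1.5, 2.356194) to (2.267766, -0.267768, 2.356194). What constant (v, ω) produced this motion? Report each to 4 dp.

v = -1.0000, ω = 0.0000

Δθ = 2.356194 − 2.356194 = 0.000000
ω = Δθ/dt = 0.000000/2.5 = 0.0000
ω = 0 → v = (Δx·cos θ + Δy·sin θ)/dt = -1.0000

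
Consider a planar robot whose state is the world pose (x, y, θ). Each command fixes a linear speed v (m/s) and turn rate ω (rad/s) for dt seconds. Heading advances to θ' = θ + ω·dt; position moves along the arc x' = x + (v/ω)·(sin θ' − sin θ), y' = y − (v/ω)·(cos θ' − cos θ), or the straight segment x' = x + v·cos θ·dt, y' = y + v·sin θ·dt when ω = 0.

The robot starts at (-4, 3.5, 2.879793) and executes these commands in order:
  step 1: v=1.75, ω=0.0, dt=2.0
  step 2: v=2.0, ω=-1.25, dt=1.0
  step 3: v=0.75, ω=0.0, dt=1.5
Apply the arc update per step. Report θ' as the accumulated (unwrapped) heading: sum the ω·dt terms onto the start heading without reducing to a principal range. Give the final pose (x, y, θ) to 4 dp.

step 1: θ'=2.8798 (straight) → pose (-7.3807, 4.4059, 2.8798)
step 2: θ'=1.6298 (R=-1.6000) → pose (-8.5638, 5.8570, 1.6298)
step 3: θ'=1.6298 (straight) → pose (-8.6302, 6.9801, 1.6298)

(-8.6302, 6.9801, 1.6298)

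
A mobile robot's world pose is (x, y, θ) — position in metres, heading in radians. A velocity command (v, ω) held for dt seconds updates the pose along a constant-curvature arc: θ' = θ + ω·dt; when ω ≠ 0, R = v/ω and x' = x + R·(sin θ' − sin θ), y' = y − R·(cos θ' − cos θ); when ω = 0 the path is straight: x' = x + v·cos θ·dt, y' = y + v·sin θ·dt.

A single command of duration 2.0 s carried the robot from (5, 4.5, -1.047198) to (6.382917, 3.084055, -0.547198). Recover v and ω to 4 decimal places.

v = 1.0000, ω = 0.2500

Δθ = -0.547198 − -1.047198 = 0.500000
ω = Δθ/dt = 0.500000/2.0 = 0.2500
R = −Δy/(cos θ' − cos θ) = 4.0000
v = R·ω = 4.0000·0.2500 = 1.0000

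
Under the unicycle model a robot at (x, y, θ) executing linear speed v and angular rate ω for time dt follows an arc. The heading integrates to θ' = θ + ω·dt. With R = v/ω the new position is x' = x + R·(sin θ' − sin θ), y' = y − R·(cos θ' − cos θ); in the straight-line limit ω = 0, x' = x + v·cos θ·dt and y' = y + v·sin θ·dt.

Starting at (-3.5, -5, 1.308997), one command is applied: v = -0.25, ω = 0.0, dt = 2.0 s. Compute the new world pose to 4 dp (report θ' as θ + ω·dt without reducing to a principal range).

θ' = 1.3090 + 0.0·2.0 = 1.3090
ω = 0 → straight: x' = -3.5 + -0.25·cos(1.3090)·2.0 = -3.6294
y' = -5 + -0.25·sin(1.3090)·2.0 = -5.4830

(-3.6294, -5.4830, 1.3090)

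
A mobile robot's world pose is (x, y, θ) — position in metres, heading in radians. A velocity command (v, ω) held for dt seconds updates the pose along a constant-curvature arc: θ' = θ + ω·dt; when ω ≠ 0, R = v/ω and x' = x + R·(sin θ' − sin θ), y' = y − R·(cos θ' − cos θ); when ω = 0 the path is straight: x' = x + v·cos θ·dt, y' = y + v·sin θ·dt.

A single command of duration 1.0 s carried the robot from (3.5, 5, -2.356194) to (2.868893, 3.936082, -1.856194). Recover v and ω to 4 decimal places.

v = 1.2500, ω = 0.5000

Δθ = -1.856194 − -2.356194 = 0.500000
ω = Δθ/dt = 0.500000/1.0 = 0.5000
R = −Δy/(cos θ' − cos θ) = 2.5000
v = R·ω = 2.5000·0.5000 = 1.2500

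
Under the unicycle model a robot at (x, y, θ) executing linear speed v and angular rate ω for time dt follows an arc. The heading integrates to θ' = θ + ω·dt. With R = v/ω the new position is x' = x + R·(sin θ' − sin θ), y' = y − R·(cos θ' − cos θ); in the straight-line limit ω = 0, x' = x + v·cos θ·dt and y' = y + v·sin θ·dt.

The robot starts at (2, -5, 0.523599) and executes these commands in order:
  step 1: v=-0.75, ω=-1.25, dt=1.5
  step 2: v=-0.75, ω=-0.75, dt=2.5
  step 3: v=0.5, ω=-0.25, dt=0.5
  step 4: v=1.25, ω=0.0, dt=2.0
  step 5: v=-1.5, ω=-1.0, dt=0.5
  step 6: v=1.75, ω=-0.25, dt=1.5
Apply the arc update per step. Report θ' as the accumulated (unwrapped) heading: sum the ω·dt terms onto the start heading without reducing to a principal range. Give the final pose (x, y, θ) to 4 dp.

(-1.4797, -1.1291, -4.2264)

step 1: θ'=-1.3514 (R=0.6000) → pose (1.1144, -4.6110, -1.3514)
step 2: θ'=-3.2264 (R=1.0000) → pose (2.1751, -3.3969, -3.2264)
step 3: θ'=-3.3514 (R=-2.0000) → pose (1.9280, -3.3603, -3.3514)
step 4: θ'=-3.3514 (straight) → pose (-0.5172, -2.8396, -3.3514)
step 5: θ'=-3.8514 (R=1.5000) → pose (0.1479, -3.1689, -3.8514)
step 6: θ'=-4.2264 (R=-7.0000) → pose (-1.4797, -1.1291, -4.2264)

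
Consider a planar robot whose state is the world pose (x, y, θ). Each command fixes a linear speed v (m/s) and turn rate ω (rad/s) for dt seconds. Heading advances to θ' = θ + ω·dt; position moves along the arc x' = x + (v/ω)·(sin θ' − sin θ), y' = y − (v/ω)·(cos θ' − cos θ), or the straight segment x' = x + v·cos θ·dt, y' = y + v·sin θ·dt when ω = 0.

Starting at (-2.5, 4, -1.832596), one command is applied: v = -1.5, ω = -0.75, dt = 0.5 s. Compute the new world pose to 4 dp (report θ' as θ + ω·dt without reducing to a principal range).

(-2.1762, 4.6716, -2.2076)

θ' = -1.8326 + -0.75·0.5 = -2.2076
R = v/ω = -1.5/-0.75 = 2.0000
x' = -2.5 + 2.0000·(sin -2.2076 − sin -1.8326) = -2.1762
y' = 4 − 2.0000·(cos -2.2076 − cos -1.8326) = 4.6716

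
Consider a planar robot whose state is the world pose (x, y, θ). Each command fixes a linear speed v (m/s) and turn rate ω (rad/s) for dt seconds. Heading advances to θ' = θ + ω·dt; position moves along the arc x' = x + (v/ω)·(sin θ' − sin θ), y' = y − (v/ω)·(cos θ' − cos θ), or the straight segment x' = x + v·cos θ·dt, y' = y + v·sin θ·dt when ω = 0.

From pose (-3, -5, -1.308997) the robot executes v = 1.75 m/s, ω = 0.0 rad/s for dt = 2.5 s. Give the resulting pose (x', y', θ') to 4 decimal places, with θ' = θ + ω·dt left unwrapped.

(-1.8677, -9.2259, -1.3090)

θ' = -1.3090 + 0.0·2.5 = -1.3090
ω = 0 → straight: x' = -3 + 1.75·cos(-1.3090)·2.5 = -1.8677
y' = -5 + 1.75·sin(-1.3090)·2.5 = -9.2259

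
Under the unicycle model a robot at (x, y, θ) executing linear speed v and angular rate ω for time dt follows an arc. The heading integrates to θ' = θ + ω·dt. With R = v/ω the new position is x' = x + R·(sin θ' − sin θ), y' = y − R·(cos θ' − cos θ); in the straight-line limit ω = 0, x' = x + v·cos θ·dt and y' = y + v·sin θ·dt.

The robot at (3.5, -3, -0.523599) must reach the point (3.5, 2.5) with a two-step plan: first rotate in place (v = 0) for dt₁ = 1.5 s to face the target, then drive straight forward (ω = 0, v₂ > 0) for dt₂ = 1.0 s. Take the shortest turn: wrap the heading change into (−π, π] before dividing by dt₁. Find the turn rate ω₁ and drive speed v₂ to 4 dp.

ω₁ = 1.3963, v₂ = 5.5000

heading to target = atan2(2.5−-3, 3.5−3.5) = 1.5708
Δθ = wrap(1.5708 − -0.5236) = 2.0944; ω₁ = Δθ/dt₁ = 1.3963
distance = √((3.5−3.5)² + (2.5−-3)²) = 5.5000; v₂ = distance/dt₂ = 5.5000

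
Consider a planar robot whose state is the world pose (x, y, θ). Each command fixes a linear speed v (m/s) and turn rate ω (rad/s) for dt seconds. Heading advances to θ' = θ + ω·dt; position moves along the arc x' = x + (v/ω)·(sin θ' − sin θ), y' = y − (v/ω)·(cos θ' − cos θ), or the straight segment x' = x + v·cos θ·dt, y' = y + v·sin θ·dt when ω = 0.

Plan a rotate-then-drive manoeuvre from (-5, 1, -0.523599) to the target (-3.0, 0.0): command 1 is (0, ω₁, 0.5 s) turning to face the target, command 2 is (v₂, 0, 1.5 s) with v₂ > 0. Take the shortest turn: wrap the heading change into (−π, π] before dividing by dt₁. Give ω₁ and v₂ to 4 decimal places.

ω₁ = 0.1199, v₂ = 1.4907

heading to target = atan2(0−1, -3−-5) = -0.4636
Δθ = wrap(-0.4636 − -0.5236) = 0.0600; ω₁ = Δθ/dt₁ = 0.1199
distance = √((-3−-5)² + (0−1)²) = 2.2361; v₂ = distance/dt₂ = 1.4907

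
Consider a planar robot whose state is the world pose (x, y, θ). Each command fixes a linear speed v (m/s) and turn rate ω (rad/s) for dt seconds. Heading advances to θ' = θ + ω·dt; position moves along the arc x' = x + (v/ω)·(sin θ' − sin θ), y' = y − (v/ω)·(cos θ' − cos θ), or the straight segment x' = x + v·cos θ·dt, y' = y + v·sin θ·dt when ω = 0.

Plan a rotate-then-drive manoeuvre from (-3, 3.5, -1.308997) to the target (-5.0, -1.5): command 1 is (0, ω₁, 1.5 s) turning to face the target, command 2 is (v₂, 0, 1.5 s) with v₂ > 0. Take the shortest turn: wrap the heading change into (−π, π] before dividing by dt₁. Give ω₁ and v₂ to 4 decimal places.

heading to target = atan2(-1.5−3.5, -5−-3) = -1.9513
Δθ = wrap(-1.9513 − -1.3090) = -0.6423; ω₁ = Δθ/dt₁ = -0.4282
distance = √((-5−-3)² + (-1.5−3.5)²) = 5.3852; v₂ = distance/dt₂ = 3.5901

ω₁ = -0.4282, v₂ = 3.5901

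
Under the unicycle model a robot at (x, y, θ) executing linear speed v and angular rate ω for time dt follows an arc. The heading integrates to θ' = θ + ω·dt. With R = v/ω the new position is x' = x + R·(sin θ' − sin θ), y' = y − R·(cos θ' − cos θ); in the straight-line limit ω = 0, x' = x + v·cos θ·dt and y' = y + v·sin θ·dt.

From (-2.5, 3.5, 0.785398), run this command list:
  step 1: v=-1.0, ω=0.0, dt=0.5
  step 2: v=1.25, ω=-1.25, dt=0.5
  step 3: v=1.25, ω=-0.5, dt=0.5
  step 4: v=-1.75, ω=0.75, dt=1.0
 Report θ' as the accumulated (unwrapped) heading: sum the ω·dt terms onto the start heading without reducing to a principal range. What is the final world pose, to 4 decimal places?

step 1: θ'=0.7854 (straight) → pose (-2.8536, 3.1464, 0.7854)
step 2: θ'=0.1604 (R=-1.0000) → pose (-2.3062, 3.4265, 0.1604)
step 3: θ'=-0.0896 (R=-2.5000) → pose (-1.6832, 3.4486, -0.0896)
step 4: θ'=0.6604 (R=-2.3333) → pose (-3.3233, 2.9673, 0.6604)

(-3.3233, 2.9673, 0.6604)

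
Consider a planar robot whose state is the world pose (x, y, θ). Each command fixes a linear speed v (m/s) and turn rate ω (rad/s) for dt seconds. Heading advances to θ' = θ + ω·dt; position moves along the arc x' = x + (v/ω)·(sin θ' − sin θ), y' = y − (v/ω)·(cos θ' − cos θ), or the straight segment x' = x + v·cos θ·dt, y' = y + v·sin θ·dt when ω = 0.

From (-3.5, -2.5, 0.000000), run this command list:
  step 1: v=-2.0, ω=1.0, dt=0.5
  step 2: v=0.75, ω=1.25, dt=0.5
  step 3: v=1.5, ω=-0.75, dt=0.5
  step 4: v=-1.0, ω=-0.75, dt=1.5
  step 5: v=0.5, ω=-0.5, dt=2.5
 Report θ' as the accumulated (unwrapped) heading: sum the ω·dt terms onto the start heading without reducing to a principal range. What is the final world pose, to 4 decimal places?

step 1: θ'=0.5000 (R=-2.0000) → pose (-4.4589, -2.7448, 0.5000)
step 2: θ'=1.1250 (R=0.6000) → pose (-4.2051, -2.4770, 1.1250)
step 3: θ'=0.7500 (R=-2.0000) → pose (-3.7639, -1.8760, 0.7500)
step 4: θ'=-0.3750 (R=1.3333) → pose (-5.1611, -2.1411, -0.3750)
step 5: θ'=-1.6250 (R=-1.0000) → pose (-4.5288, -3.1257, -1.6250)

(-4.5288, -3.1257, -1.6250)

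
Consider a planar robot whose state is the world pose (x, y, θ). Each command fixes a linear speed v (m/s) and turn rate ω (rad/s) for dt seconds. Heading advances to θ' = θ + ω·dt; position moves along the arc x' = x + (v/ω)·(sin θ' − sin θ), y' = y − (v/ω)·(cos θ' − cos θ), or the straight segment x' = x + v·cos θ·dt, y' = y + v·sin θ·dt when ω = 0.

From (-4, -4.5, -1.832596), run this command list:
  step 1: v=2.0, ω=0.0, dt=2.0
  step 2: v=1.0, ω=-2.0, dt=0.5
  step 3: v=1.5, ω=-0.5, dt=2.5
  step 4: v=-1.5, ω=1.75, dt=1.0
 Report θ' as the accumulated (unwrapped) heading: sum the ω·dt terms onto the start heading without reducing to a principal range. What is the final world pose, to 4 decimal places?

(-7.3900, -7.7064, -2.3326)

step 1: θ'=-1.8326 (straight) → pose (-5.0353, -8.3637, -1.8326)
step 2: θ'=-2.8326 (R=-0.5000) → pose (-5.3662, -8.7106, -2.8326)
step 3: θ'=-4.0826 (R=-3.0000) → pose (-8.7029, -7.6196, -4.0826)
step 4: θ'=-2.3326 (R=-0.8571) → pose (-7.3900, -7.7064, -2.3326)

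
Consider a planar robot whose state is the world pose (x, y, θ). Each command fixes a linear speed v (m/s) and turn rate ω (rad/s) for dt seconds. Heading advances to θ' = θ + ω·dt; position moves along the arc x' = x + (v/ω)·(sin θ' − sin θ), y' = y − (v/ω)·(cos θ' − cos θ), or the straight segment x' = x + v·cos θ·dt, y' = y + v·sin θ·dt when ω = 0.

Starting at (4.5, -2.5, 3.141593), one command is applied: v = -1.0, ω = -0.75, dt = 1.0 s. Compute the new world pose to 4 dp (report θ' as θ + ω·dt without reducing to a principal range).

(5.4089, -2.8577, 2.3916)

θ' = 3.1416 + -0.75·1.0 = 2.3916
R = v/ω = -1.0/-0.75 = 1.3333
x' = 4.5 + 1.3333·(sin 2.3916 − sin 3.1416) = 5.4089
y' = -2.5 − 1.3333·(cos 2.3916 − cos 3.1416) = -2.8577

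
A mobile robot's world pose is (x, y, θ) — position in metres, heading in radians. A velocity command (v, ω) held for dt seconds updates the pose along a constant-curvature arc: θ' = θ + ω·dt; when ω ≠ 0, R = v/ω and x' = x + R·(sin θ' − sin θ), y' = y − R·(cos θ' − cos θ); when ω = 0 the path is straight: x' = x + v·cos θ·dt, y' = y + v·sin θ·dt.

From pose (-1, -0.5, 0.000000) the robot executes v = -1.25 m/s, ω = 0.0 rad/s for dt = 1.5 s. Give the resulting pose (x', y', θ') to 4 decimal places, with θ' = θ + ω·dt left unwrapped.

(-2.8750, -0.5000, 0.0000)

θ' = 0.0000 + 0.0·1.5 = 0.0000
ω = 0 → straight: x' = -1 + -1.25·cos(0.0000)·1.5 = -2.8750
y' = -0.5 + -1.25·sin(0.0000)·1.5 = -0.5000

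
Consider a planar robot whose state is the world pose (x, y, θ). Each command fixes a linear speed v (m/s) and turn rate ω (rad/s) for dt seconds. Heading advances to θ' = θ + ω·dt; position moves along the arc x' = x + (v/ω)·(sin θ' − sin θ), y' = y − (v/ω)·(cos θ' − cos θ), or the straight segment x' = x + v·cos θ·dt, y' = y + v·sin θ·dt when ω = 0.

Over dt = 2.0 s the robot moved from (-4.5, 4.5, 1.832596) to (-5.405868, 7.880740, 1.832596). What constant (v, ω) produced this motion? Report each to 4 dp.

v = 1.7500, ω = 0.0000

Δθ = 1.832596 − 1.832596 = 0.000000
ω = Δθ/dt = 0.000000/2.0 = 0.0000
ω = 0 → v = (Δx·cos θ + Δy·sin θ)/dt = 1.7500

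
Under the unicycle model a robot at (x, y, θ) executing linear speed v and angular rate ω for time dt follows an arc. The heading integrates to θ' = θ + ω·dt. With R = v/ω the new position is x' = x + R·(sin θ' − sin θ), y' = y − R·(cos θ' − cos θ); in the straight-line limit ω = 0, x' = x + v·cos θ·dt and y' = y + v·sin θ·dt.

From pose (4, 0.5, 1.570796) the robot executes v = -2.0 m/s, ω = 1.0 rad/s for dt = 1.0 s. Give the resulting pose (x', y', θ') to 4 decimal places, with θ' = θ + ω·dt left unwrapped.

θ' = 1.5708 + 1.0·1.0 = 2.5708
R = v/ω = -2.0/1.0 = -2.0000
x' = 4 + -2.0000·(sin 2.5708 − sin 1.5708) = 4.9194
y' = 0.5 − -2.0000·(cos 2.5708 − cos 1.5708) = -1.1829

(4.9194, -1.1829, 2.5708)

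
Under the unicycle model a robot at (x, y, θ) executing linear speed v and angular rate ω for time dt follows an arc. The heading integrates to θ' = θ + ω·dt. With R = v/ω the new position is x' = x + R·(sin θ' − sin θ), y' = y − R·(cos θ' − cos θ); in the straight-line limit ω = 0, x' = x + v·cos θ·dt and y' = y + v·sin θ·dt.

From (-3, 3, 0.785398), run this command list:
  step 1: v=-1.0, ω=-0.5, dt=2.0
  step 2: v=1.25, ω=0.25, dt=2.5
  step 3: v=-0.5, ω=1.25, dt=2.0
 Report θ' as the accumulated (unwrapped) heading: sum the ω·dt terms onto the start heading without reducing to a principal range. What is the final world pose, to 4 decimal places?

(-1.7125, 2.0044, 2.9104)

step 1: θ'=-0.2146 (R=2.0000) → pose (-4.8401, 2.4601, -0.2146)
step 2: θ'=0.4104 (R=5.0000) → pose (-1.7805, 2.7606, 0.4104)
step 3: θ'=2.9104 (R=-0.4000) → pose (-1.7125, 2.0044, 2.9104)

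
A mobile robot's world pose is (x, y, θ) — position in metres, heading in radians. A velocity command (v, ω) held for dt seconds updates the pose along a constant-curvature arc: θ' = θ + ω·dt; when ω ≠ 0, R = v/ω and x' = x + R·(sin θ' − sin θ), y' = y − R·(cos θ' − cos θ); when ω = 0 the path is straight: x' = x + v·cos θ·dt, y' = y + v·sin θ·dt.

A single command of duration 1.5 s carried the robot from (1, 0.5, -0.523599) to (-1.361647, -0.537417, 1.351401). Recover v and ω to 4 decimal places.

Δθ = 1.351401 − -0.523599 = 1.875000
ω = Δθ/dt = 1.875000/1.5 = 1.2500
R = Δx/(sin θ' − sin θ) = -1.6000
v = R·ω = -1.6000·1.2500 = -2.0000

v = -2.0000, ω = 1.2500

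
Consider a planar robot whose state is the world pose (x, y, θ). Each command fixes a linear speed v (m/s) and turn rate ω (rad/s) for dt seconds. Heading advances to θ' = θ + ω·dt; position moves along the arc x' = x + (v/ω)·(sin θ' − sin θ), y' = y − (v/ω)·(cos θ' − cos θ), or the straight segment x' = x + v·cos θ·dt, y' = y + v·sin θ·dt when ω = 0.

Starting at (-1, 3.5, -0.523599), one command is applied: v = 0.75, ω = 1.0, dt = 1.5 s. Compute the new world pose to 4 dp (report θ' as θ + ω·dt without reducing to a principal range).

(-0.0036, 3.7295, 0.9764)

θ' = -0.5236 + 1.0·1.5 = 0.9764
R = v/ω = 0.75/1.0 = 0.7500
x' = -1 + 0.7500·(sin 0.9764 − sin -0.5236) = -0.0036
y' = 3.5 − 0.7500·(cos 0.9764 − cos -0.5236) = 3.7295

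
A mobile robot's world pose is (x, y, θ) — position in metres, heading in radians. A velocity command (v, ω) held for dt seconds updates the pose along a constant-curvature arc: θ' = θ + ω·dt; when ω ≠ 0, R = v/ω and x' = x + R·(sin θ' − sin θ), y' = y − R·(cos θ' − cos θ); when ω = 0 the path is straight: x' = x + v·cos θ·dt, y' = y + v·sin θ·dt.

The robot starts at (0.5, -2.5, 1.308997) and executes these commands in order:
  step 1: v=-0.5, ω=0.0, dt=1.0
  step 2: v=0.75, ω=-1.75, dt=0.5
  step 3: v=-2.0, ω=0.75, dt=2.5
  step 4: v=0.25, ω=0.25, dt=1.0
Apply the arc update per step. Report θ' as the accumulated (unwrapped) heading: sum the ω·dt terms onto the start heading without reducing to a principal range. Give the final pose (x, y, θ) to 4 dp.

step 1: θ'=1.3090 (straight) → pose (0.3706, -2.9830, 1.3090)
step 2: θ'=0.4340 (R=-0.4286) → pose (0.6043, -2.7050, 0.4340)
step 3: θ'=2.3090 (R=-2.6667) → pose (-0.2468, -6.9190, 2.3090)
step 4: θ'=2.5590 (R=1.0000) → pose (-0.4363, -6.7570, 2.5590)

(-0.4363, -6.7570, 2.5590)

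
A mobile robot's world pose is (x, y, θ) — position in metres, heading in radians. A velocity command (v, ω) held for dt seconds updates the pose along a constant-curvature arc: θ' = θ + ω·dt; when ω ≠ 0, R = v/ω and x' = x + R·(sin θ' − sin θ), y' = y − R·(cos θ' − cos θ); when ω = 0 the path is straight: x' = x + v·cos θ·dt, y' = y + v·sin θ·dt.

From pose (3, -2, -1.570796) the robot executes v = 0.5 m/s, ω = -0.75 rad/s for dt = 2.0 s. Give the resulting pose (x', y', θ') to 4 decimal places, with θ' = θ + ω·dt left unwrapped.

(2.3805, -2.6650, -3.0708)

θ' = -1.5708 + -0.75·2.0 = -3.0708
R = v/ω = 0.5/-0.75 = -0.6667
x' = 3 + -0.6667·(sin -3.0708 − sin -1.5708) = 2.3805
y' = -2 − -0.6667·(cos -3.0708 − cos -1.5708) = -2.6650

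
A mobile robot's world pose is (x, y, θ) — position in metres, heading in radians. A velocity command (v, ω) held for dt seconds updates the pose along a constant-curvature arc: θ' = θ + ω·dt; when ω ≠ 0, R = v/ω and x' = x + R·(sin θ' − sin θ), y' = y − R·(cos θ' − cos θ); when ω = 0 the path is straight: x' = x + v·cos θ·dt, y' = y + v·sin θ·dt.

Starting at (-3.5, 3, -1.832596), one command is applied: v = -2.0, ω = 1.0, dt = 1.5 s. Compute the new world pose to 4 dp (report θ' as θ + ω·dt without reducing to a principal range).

(-4.7789, 5.4080, -0.3326)

θ' = -1.8326 + 1.0·1.5 = -0.3326
R = v/ω = -2.0/1.0 = -2.0000
x' = -3.5 + -2.0000·(sin -0.3326 − sin -1.8326) = -4.7789
y' = 3 − -2.0000·(cos -0.3326 − cos -1.8326) = 5.4080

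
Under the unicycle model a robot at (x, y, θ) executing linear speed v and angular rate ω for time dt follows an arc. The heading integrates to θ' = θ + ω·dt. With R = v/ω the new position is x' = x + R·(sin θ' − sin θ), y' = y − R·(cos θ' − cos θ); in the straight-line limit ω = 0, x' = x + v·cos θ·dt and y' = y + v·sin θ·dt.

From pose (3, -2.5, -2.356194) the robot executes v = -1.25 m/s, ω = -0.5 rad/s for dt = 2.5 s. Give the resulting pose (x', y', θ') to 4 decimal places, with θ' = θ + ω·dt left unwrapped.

(5.8879, -2.0328, -3.6062)

θ' = -2.3562 + -0.5·2.5 = -3.6062
R = v/ω = -1.25/-0.5 = 2.5000
x' = 3 + 2.5000·(sin -3.6062 − sin -2.3562) = 5.8879
y' = -2.5 − 2.5000·(cos -3.6062 − cos -2.3562) = -2.0328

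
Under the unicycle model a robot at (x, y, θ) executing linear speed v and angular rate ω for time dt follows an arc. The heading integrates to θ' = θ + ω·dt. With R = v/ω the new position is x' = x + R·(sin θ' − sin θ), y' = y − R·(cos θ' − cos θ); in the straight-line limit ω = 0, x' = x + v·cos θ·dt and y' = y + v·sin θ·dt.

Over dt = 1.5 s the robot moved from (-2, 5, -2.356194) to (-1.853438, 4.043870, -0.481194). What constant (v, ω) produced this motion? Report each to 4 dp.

v = 0.7500, ω = 1.2500

Δθ = -0.481194 − -2.356194 = 1.875000
ω = Δθ/dt = 1.875000/1.5 = 1.2500
R = −Δy/(cos θ' − cos θ) = 0.6000
v = R·ω = 0.6000·1.2500 = 0.7500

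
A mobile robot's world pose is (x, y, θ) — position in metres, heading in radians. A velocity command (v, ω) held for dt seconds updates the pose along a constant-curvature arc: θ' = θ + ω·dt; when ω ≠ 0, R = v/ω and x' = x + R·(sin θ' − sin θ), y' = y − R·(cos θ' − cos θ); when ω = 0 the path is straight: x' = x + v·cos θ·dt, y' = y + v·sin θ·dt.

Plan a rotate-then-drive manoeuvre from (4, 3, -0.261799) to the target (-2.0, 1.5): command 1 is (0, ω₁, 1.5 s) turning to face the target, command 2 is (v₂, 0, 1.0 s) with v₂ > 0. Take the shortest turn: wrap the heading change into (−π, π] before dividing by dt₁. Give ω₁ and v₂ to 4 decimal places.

heading to target = atan2(1.5−3, -2−4) = -2.8966
Δθ = wrap(-2.8966 − -0.2618) = -2.6348; ω₁ = Δθ/dt₁ = -1.7565
distance = √((-2−4)² + (1.5−3)²) = 6.1847; v₂ = distance/dt₂ = 6.1847

ω₁ = -1.7565, v₂ = 6.1847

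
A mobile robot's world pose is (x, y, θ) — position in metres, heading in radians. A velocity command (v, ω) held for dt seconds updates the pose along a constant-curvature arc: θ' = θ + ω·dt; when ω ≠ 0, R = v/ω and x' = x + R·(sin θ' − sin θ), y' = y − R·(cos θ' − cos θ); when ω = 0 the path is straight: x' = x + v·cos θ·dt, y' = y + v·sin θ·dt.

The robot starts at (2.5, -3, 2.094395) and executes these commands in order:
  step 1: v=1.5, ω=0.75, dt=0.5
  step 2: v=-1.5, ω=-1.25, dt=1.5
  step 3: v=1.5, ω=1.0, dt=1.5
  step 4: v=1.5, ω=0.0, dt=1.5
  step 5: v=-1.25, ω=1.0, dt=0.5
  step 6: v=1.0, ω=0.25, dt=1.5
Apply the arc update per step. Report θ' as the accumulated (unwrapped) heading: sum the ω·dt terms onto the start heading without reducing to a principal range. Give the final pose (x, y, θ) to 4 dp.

step 1: θ'=2.4694 (R=2.0000) → pose (2.0134, -2.4351, 2.4694)
step 2: θ'=0.5944 (R=1.2000) → pose (1.9381, -4.3682, 0.5944)
step 3: θ'=2.0944 (R=1.5000) → pose (2.3972, -2.3755, 2.0944)
step 4: θ'=2.0944 (straight) → pose (1.2722, -0.4269, 2.0944)
step 5: θ'=2.5944 (R=-1.2500) → pose (1.7043, -0.8694, 2.5944)
step 6: θ'=2.9694 (R=4.0000) → pose (0.3085, -0.3445, 2.9694)

(0.3085, -0.3445, 2.9694)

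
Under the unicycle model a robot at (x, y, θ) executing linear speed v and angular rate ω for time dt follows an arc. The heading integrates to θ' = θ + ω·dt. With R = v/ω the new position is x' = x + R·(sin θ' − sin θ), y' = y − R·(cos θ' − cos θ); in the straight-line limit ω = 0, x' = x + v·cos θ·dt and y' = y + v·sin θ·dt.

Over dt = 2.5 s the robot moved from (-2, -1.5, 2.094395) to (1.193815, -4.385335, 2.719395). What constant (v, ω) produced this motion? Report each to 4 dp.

v = -1.7500, ω = 0.2500

Δθ = 2.719395 − 2.094395 = 0.625000
ω = Δθ/dt = 0.625000/2.5 = 0.2500
R = Δx/(sin θ' − sin θ) = -7.0000
v = R·ω = -7.0000·0.2500 = -1.7500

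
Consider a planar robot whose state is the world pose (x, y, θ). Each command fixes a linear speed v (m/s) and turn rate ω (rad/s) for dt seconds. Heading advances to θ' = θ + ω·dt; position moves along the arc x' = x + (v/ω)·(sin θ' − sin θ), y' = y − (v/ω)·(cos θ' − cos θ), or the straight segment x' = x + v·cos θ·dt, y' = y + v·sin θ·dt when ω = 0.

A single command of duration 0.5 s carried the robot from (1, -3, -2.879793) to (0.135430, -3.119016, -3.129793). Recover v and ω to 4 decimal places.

Δθ = -3.129793 − -2.879793 = -0.250000
ω = Δθ/dt = -0.250000/0.5 = -0.5000
R = Δx/(sin θ' − sin θ) = -3.5000
v = R·ω = -3.5000·-0.5000 = 1.7500

v = 1.7500, ω = -0.5000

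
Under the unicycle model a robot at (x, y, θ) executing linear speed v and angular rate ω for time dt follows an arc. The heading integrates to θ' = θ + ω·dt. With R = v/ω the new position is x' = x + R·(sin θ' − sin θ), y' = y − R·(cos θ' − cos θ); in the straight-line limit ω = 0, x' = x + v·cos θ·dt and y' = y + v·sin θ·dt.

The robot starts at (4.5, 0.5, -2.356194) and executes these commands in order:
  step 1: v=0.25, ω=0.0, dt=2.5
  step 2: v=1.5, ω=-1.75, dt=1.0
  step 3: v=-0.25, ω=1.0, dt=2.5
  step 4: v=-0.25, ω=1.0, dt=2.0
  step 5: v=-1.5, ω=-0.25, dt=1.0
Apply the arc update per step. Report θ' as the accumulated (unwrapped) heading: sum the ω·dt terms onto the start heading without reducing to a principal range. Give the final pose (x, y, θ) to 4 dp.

(1.4147, 0.1518, 0.1438)

step 1: θ'=-2.3562 (straight) → pose (4.0581, 0.0581, -2.3562)
step 2: θ'=-4.1062 (R=-0.8571) → pose (2.7475, 0.1758, -4.1062)
step 3: θ'=-1.6062 (R=-0.2500) → pose (3.2028, 0.3094, -1.6062)
step 4: θ'=0.3938 (R=-0.2500) → pose (2.8571, 0.5491, 0.3938)
step 5: θ'=0.1438 (R=6.0000) → pose (1.4147, 0.1518, 0.1438)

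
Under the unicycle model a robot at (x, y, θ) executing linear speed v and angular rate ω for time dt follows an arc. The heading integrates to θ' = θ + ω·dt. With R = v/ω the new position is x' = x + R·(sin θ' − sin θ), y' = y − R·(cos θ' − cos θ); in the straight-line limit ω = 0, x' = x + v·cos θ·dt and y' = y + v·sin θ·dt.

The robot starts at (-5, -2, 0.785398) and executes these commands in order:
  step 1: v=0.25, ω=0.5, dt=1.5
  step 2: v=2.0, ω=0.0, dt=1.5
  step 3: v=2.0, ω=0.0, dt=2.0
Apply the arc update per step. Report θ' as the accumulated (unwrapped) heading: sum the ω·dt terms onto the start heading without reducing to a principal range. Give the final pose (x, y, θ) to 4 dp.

(-4.6061, 5.3315, 1.5354)

step 1: θ'=1.5354 (R=0.5000) → pose (-4.8539, -1.6641, 1.5354)
step 2: θ'=1.5354 (straight) → pose (-4.7477, 1.3340, 1.5354)
step 3: θ'=1.5354 (straight) → pose (-4.6061, 5.3315, 1.5354)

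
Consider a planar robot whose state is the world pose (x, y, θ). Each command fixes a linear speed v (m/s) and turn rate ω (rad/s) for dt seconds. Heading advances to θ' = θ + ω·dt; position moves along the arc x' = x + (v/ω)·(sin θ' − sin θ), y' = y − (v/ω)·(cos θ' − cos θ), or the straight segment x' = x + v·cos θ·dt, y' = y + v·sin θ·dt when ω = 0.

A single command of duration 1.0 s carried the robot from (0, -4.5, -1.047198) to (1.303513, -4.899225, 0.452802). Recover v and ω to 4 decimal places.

v = 1.5000, ω = 1.5000

Δθ = 0.452802 − -1.047198 = 1.500000
ω = Δθ/dt = 1.500000/1.0 = 1.5000
R = Δx/(sin θ' − sin θ) = 1.0000
v = R·ω = 1.0000·1.5000 = 1.5000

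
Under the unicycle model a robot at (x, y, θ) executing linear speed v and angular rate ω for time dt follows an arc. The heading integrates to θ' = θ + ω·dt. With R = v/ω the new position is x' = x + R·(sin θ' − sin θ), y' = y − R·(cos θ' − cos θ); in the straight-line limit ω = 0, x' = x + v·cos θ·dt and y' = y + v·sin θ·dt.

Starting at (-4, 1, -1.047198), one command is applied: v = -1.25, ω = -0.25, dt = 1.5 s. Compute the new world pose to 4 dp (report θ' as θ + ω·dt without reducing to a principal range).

(-4.6148, 2.7597, -1.4222)

θ' = -1.0472 + -0.25·1.5 = -1.4222
R = v/ω = -1.25/-0.25 = 5.0000
x' = -4 + 5.0000·(sin -1.4222 − sin -1.0472) = -4.6148
y' = 1 − 5.0000·(cos -1.4222 − cos -1.0472) = 2.7597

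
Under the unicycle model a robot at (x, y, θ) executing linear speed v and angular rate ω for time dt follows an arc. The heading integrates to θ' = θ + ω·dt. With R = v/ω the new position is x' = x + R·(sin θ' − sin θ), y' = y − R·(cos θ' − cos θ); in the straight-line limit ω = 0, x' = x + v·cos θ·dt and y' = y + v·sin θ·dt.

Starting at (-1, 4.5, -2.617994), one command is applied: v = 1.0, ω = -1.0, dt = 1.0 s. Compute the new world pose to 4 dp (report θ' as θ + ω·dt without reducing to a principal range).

θ' = -2.6180 + -1.0·1.0 = -3.6180
R = v/ω = 1.0/-1.0 = -1.0000
x' = -1 + -1.0000·(sin -3.6180 − sin -2.6180) = -1.9586
y' = 4.5 − -1.0000·(cos -3.6180 − cos -2.6180) = 4.4774

(-1.9586, 4.4774, -3.6180)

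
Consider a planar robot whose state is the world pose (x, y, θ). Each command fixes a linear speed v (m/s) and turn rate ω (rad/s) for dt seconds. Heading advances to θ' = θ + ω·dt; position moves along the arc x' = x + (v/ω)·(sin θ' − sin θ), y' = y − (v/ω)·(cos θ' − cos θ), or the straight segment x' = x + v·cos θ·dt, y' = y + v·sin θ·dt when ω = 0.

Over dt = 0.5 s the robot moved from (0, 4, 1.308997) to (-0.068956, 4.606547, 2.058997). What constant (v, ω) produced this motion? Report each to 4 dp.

Δθ = 2.058997 − 1.308997 = 0.750000
ω = Δθ/dt = 0.750000/0.5 = 1.5000
R = −Δy/(cos θ' − cos θ) = 0.8333
v = R·ω = 0.8333·1.5000 = 1.2500

v = 1.2500, ω = 1.5000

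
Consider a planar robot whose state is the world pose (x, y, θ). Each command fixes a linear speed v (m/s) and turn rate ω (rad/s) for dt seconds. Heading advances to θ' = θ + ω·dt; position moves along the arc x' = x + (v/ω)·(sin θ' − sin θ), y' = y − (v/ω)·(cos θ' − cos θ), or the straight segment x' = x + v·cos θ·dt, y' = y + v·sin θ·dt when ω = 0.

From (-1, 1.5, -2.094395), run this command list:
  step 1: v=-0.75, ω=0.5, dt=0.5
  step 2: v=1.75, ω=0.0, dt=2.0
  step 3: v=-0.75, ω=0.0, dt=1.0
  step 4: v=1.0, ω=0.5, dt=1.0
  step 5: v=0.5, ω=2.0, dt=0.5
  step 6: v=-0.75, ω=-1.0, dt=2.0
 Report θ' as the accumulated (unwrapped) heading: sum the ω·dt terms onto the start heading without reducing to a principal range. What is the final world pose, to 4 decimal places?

(-1.7453, -0.7416, -2.3444)

step 1: θ'=-1.8444 (R=-1.5000) → pose (-0.8548, 1.8447, -1.8444)
step 2: θ'=-1.8444 (straight) → pose (-1.8005, -1.5251, -1.8444)
step 3: θ'=-1.8444 (straight) → pose (-1.5979, -0.8030, -1.8444)
step 4: θ'=-1.3444 (R=2.0000) → pose (-1.6212, -1.7924, -1.3444)
step 5: θ'=-0.3444 (R=0.2500) → pose (-1.4620, -1.9716, -0.3444)
step 6: θ'=-2.3444 (R=0.7500) → pose (-1.7453, -0.7416, -2.3444)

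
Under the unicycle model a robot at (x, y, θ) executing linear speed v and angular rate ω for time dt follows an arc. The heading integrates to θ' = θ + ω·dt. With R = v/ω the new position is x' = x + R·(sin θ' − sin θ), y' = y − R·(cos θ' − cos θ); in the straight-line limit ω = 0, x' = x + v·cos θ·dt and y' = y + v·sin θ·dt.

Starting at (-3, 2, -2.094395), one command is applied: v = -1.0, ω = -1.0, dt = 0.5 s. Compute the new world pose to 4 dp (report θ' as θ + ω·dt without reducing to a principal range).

θ' = -2.0944 + -1.0·0.5 = -2.5944
R = v/ω = -1.0/-1.0 = 1.0000
x' = -3 + 1.0000·(sin -2.5944 − sin -2.0944) = -2.6543
y' = 2 − 1.0000·(cos -2.5944 − cos -2.0944) = 2.3540

(-2.6543, 2.3540, -2.5944)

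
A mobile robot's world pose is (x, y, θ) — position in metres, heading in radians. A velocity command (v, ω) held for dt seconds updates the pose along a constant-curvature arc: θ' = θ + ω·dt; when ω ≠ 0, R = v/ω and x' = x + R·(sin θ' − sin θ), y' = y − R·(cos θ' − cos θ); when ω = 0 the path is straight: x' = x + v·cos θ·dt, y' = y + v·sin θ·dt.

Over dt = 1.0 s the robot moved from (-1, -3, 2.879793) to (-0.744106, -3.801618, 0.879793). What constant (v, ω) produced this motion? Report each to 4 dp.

v = -1.0000, ω = -2.0000

Δθ = 0.879793 − 2.879793 = -2.000000
ω = Δθ/dt = -2.000000/1.0 = -2.0000
R = −Δy/(cos θ' − cos θ) = 0.5000
v = R·ω = 0.5000·-2.0000 = -1.0000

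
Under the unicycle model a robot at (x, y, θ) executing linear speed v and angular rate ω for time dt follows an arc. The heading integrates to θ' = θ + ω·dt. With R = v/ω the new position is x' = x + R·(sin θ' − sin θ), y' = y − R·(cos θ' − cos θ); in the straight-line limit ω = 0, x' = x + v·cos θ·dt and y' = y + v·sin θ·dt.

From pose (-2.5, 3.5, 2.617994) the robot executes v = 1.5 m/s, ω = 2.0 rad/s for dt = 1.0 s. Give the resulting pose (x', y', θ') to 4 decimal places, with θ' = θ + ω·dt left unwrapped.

θ' = 2.6180 + 2.0·1.0 = 4.6180
R = v/ω = 1.5/2.0 = 0.7500
x' = -2.5 + 0.7500·(sin 4.6180 − sin 2.6180) = -3.6217
y' = 3.5 − 0.7500·(cos 4.6180 − cos 2.6180) = 2.9212

(-3.6217, 2.9212, 4.6180)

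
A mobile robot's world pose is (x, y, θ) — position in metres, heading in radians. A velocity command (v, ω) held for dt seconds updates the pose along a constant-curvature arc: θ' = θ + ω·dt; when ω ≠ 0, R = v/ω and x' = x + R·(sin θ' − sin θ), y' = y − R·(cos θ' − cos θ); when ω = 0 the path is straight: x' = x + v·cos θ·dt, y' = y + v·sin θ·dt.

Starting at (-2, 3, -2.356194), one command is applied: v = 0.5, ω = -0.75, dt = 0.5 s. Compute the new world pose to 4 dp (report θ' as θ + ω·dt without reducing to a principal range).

(-2.2054, 2.8601, -2.7312)

θ' = -2.3562 + -0.75·0.5 = -2.7312
R = v/ω = 0.5/-0.75 = -0.6667
x' = -2 + -0.6667·(sin -2.7312 − sin -2.3562) = -2.2054
y' = 3 − -0.6667·(cos -2.7312 − cos -2.3562) = 2.8601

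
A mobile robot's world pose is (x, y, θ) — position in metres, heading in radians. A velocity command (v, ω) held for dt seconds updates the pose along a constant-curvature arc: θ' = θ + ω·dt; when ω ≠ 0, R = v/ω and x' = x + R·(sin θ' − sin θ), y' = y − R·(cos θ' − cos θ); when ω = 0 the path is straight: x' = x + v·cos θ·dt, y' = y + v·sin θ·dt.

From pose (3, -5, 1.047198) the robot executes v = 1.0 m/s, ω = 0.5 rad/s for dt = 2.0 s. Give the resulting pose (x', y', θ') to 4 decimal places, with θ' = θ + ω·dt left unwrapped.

θ' = 1.0472 + 0.5·2.0 = 2.0472
R = v/ω = 1.0/0.5 = 2.0000
x' = 3 + 2.0000·(sin 2.0472 − sin 1.0472) = 3.0453
y' = -5 − 2.0000·(cos 2.0472 − cos 1.0472) = -3.0828

(3.0453, -3.0828, 2.0472)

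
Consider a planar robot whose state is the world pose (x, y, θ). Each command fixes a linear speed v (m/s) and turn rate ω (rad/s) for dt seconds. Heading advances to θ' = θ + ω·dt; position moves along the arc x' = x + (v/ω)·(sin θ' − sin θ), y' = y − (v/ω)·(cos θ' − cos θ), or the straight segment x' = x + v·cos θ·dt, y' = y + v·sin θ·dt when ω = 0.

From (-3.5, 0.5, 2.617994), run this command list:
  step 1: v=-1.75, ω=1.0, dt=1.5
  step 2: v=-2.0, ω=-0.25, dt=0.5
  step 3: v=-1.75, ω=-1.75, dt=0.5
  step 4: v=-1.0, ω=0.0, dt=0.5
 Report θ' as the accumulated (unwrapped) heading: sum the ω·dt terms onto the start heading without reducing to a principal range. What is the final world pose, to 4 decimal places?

(0.7108, 2.1559, 3.1180)

step 1: θ'=4.1180 (R=-1.7500) → pose (-1.1751, 1.0355, 4.1180)
step 2: θ'=3.9930 (R=8.0000) → pose (-0.5649, 1.8269, 3.9930)
step 3: θ'=3.1180 (R=1.0000) → pose (0.2109, 2.1677, 3.1180)
step 4: θ'=3.1180 (straight) → pose (0.7108, 2.1559, 3.1180)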